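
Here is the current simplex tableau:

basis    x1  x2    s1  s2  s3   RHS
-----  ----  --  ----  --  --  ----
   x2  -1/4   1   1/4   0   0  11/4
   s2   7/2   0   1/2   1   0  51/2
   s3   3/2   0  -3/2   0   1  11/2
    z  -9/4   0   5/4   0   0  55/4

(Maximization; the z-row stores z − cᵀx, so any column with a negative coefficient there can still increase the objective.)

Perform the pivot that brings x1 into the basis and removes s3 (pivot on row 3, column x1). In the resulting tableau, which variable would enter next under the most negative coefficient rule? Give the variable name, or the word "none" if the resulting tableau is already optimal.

s1

Pivot element 3/2. New z-row = old z-row − (-9/4)·(row 3/(3/2)).
Updated z-row coefficients: x1: 0, x2: 0, s1: -1, s2: 0, s3: 3/2.
The most negative is -1 in column s1, so s1 would enter next.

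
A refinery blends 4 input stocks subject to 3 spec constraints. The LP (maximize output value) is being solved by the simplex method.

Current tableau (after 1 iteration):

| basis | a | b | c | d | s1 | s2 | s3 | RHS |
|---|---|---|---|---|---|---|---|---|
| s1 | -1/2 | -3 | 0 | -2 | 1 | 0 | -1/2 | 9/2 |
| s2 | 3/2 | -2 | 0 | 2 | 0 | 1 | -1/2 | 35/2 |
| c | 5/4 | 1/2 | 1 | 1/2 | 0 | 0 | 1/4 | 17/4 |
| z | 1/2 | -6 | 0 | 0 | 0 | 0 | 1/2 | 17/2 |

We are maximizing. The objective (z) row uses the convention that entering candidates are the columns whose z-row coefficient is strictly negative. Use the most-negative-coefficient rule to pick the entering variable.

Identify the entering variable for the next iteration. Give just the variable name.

Objective-row coefficients: a: 1/2, b: -6, c: 0, d: 0, s1: 0, s2: 0, s3: 1/2.
The most negative is -6 in column b, so b enters.

b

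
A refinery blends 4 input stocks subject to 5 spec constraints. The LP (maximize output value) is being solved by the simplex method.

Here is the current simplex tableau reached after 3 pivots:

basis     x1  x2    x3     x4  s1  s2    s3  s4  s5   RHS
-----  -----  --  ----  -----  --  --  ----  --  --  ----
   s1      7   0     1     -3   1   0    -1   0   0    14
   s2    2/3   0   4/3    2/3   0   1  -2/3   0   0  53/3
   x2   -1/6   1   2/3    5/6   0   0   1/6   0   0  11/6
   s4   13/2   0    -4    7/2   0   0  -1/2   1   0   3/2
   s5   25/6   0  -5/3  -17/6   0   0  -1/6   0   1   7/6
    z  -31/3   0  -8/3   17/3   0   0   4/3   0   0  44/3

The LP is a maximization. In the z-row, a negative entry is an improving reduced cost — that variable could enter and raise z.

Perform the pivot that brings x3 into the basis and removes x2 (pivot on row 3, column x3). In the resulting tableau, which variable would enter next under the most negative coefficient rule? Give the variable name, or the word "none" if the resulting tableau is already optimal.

x1

Pivot element 2/3. New z-row = old z-row − (-8/3)·(row 3/(2/3)).
Updated z-row coefficients: x1: -11, x2: 4, x3: 0, x4: 9, s1: 0, s2: 0, s3: 2, s4: 0, s5: 0.
The most negative is -11 in column x1, so x1 would enter next.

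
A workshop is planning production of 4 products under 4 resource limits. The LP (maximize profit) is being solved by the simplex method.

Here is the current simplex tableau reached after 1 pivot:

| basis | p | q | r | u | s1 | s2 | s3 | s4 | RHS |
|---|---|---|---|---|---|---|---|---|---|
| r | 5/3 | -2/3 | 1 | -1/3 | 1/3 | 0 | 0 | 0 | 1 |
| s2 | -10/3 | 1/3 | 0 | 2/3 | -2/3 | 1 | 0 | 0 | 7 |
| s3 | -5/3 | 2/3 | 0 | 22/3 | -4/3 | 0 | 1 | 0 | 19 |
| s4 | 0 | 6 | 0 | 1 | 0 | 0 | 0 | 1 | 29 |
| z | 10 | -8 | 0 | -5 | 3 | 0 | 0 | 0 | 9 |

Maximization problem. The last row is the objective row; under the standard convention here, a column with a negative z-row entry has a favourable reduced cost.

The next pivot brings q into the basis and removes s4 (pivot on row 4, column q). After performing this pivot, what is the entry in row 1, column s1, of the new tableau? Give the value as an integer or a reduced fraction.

1/3

Pivot element is row 4, column q: 6.
Normalize row 4: new (row 4, s1) = 0/6 = 0.
row 1 ← row 1 − (-2/3)·(new row 4): 1/3 − (-2/3)·0 = 1/3.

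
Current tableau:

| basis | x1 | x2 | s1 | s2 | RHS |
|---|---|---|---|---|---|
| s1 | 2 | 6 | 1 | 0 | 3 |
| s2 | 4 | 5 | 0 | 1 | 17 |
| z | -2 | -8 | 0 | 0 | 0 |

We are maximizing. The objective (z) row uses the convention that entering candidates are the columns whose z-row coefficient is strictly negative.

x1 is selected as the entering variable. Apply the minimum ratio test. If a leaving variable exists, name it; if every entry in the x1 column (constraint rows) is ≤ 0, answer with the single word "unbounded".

Ratios: row 1 (s1): 3/2 = 3/2; row 2 (s2): 17/4 = 17/4.
Minimum ratio is in the s1 row, so s1 leaves.

s1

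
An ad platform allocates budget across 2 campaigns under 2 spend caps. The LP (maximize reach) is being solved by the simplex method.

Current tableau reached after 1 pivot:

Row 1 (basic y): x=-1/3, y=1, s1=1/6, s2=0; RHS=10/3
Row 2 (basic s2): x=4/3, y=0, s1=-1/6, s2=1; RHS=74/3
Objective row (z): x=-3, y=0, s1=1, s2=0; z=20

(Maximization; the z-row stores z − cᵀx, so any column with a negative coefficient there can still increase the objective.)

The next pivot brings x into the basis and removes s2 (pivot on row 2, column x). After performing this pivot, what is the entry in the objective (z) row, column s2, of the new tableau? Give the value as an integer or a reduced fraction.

9/4

Pivot element is row 2, column x: 4/3.
Normalize row 2: new (row 2, s2) = 1/(4/3) = 3/4.
z-row ← z-row − (-3)·(new row 2): 0 − (-3)·(3/4) = 9/4.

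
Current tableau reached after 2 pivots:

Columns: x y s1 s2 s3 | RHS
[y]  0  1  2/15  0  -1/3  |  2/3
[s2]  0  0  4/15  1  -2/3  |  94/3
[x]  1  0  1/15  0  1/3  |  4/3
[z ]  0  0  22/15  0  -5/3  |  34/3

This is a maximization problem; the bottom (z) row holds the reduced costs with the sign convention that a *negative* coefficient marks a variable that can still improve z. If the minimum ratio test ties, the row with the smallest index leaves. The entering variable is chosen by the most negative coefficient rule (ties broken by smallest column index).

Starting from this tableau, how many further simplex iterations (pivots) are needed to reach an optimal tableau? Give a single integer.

1

pivot: s3 in, x out → z = 18
No improving column remains; optimal.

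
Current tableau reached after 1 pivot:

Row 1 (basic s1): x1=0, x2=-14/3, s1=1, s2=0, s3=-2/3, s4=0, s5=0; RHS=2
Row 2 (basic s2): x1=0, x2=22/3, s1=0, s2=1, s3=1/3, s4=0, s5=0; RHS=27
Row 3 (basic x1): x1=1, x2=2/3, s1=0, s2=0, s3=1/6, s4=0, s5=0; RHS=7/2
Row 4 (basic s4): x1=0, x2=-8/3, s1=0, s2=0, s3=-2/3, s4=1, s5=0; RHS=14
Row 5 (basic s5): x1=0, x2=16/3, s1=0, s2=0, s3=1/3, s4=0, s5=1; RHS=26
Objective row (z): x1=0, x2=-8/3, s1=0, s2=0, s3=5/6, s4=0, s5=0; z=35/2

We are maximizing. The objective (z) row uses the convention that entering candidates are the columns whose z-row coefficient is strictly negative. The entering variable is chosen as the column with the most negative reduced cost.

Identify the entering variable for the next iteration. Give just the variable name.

x2

Objective-row coefficients: x1: 0, x2: -8/3, s1: 0, s2: 0, s3: 5/6, s4: 0, s5: 0.
The most negative is -8/3 in column x2, so x2 enters.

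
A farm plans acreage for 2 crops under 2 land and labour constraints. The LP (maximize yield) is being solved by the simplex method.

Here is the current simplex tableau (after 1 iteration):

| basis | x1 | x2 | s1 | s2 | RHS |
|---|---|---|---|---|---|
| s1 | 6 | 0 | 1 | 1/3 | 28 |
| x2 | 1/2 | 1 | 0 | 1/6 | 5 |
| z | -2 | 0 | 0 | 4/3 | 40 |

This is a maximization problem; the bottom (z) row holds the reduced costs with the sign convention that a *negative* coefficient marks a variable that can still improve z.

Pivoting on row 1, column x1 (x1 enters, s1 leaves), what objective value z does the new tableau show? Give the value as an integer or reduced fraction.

Minimum ratio for x1: 28/6 = 14/3.
z changes by −(z-row coeff of x1)·ratio = −(-2)·(14/3) = 28/3.
New z = 40 + (28/3) = 148/3.

148/3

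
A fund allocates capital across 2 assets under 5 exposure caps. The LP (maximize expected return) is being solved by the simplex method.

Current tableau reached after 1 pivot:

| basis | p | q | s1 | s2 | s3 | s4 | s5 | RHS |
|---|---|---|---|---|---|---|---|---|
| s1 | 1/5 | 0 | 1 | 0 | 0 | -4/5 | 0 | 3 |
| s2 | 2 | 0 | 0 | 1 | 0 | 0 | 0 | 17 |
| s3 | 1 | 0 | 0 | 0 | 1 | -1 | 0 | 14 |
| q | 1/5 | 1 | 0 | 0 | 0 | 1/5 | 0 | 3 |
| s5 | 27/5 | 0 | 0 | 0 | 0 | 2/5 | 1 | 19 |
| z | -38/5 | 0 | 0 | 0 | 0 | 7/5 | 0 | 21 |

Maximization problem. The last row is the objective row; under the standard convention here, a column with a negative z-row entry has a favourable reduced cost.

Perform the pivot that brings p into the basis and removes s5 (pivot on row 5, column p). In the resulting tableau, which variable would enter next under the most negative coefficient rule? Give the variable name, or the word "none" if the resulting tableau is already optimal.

none

Pivot element 27/5. New z-row = old z-row − (-38/5)·(row 5/(27/5)).
Updated z-row coefficients: p: 0, q: 0, s1: 0, s2: 0, s3: 0, s4: 53/27, s5: 38/27.
No coefficient is strictly negative; the tableau after this pivot is optimal.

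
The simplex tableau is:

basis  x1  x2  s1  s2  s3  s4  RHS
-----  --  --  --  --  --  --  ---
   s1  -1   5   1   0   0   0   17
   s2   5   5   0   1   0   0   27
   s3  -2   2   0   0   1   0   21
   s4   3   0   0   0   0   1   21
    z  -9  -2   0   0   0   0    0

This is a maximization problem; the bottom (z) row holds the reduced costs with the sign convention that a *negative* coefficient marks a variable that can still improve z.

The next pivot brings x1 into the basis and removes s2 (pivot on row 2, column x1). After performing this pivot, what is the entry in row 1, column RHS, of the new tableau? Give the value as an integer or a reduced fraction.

112/5

Pivot element is row 2, column x1: 5.
Normalize row 2: new (row 2, RHS) = 27/5 = 27/5.
row 1 ← row 1 − (-1)·(new row 2): 17 − (-1)·(27/5) = 112/5.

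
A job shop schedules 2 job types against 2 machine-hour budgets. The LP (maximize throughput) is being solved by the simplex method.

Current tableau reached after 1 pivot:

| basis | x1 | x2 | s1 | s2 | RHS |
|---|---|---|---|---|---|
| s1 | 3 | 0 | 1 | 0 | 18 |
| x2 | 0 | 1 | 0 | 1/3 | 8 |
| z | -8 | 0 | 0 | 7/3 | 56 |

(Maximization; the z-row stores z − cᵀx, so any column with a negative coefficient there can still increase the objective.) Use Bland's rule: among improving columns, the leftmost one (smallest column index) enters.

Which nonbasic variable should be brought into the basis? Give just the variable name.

x1

Objective-row coefficients: x1: -8, x2: 0, s1: 0, s2: 7/3.
Improving columns: x1. Bland's rule picks the smallest column index → x1.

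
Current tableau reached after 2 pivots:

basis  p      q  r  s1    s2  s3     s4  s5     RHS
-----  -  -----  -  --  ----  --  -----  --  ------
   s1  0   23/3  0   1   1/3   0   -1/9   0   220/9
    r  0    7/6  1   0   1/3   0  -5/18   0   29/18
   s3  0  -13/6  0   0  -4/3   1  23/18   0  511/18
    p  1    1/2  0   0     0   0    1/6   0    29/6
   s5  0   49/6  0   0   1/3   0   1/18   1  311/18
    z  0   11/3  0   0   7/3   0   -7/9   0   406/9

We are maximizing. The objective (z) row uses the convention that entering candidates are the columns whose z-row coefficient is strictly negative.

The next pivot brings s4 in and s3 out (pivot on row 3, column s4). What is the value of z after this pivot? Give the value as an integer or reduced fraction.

1435/23

Minimum ratio for s4: (511/18)/(23/18) = 511/23.
z changes by −(z-row coeff of s4)·ratio = −(-7/9)·(511/23) = 3577/207.
New z = 406/9 + (3577/207) = 1435/23.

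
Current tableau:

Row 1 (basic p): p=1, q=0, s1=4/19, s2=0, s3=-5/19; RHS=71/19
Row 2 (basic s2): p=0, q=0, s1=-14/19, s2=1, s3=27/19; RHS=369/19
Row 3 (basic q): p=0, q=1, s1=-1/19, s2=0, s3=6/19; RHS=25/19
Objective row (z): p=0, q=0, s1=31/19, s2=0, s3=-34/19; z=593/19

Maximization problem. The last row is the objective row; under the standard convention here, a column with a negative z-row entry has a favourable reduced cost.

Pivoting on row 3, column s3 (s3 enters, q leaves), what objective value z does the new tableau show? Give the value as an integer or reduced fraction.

Minimum ratio for s3: (25/19)/(6/19) = 25/6.
z changes by −(z-row coeff of s3)·ratio = −(-34/19)·(25/6) = 425/57.
New z = 593/19 + (425/57) = 116/3.

116/3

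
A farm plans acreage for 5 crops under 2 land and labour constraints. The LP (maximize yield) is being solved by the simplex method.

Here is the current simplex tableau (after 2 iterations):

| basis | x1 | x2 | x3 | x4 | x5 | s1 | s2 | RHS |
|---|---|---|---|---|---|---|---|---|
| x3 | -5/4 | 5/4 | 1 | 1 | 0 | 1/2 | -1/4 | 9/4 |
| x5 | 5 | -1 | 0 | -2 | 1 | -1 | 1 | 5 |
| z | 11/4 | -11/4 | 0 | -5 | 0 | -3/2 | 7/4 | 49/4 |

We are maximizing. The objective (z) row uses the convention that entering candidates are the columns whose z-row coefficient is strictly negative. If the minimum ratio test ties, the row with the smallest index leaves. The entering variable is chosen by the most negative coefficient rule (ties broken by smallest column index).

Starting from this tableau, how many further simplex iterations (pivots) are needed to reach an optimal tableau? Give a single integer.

pivot: x4 in, x3 out → z = 47/2
pivot: x1 in, x5 out → z = 184/5
No improving column remains; optimal.

2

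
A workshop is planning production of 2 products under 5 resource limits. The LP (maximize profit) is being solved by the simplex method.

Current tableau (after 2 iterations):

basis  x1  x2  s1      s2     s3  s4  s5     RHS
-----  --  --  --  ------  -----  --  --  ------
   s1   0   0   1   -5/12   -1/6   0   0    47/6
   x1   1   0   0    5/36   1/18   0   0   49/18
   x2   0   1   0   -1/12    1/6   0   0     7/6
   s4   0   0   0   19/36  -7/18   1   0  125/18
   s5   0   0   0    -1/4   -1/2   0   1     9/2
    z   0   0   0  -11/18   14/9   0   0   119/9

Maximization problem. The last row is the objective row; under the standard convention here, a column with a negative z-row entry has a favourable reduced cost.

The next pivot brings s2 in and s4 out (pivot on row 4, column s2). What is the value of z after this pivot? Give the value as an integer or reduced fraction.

404/19

Minimum ratio for s2: (125/18)/(19/36) = 250/19.
z changes by −(z-row coeff of s2)·ratio = −(-11/18)·(250/19) = 1375/171.
New z = 119/9 + (1375/171) = 404/19.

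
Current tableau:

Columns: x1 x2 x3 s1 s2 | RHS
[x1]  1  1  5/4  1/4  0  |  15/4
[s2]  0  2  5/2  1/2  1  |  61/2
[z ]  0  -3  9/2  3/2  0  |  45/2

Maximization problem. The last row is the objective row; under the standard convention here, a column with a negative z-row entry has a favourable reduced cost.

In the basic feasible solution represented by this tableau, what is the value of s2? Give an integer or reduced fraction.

s2 is basic (row 2); its value is the RHS of that row: 61/2.

61/2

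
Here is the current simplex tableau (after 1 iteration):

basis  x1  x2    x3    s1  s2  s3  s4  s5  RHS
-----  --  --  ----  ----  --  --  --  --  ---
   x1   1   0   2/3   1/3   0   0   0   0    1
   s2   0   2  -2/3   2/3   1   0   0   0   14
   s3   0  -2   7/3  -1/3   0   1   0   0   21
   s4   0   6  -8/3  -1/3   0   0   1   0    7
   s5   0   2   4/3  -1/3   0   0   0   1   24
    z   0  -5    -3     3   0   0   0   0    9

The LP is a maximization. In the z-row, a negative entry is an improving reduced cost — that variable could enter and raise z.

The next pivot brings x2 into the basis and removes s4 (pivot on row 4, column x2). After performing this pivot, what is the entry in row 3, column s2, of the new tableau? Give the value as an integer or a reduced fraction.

Pivot element is row 4, column x2: 6.
Normalize row 4: new (row 4, s2) = 0/6 = 0.
row 3 ← row 3 − (-2)·(new row 4): 0 − (-2)·0 = 0.

0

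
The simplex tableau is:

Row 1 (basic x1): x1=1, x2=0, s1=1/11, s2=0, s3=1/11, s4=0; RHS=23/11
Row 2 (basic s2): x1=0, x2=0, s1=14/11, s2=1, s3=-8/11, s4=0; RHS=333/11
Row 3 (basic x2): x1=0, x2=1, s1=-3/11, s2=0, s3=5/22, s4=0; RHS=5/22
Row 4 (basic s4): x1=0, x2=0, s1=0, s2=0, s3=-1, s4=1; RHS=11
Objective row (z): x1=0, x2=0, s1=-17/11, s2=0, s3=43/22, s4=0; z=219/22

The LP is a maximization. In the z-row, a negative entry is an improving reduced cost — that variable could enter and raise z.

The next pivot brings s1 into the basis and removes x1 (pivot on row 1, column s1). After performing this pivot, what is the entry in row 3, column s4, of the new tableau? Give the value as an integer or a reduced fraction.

0

Pivot element is row 1, column s1: 1/11.
Normalize row 1: new (row 1, s4) = 0/(1/11) = 0.
row 3 ← row 3 − (-3/11)·(new row 1): 0 − (-3/11)·0 = 0.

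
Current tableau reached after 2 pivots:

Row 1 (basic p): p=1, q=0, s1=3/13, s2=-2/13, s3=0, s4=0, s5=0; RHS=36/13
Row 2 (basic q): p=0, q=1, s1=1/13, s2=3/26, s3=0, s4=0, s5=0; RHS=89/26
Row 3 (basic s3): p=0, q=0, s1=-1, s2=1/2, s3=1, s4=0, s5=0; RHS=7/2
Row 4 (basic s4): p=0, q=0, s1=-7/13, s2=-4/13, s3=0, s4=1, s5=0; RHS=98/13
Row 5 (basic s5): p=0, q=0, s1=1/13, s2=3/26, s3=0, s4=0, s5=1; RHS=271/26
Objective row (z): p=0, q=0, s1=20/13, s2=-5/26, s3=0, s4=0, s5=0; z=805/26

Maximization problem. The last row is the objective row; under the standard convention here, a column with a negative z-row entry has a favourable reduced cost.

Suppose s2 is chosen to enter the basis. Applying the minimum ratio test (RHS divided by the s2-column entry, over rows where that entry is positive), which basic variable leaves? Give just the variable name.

s3

Ratios: row 1 (p): entry -2/13 ≤ 0, skip; row 2 (q): (89/26)/(3/26) = 89/3; row 3 (s3): (7/2)/(1/2) = 7; row 4 (s4): entry -4/13 ≤ 0, skip; row 5 (s5): (271/26)/(3/26) = 271/3.
Minimum ratio 7 is in the s3 row, so s3 leaves.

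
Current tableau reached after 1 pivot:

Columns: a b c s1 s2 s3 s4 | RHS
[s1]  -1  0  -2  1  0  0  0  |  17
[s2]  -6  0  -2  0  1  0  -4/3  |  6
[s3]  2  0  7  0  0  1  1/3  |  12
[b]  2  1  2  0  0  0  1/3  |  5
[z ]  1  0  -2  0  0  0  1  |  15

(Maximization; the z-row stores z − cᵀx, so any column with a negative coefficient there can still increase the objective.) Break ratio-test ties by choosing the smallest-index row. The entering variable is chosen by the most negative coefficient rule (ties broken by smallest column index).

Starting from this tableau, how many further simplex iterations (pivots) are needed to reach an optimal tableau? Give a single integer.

1

pivot: c in, s3 out → z = 129/7
No improving column remains; optimal.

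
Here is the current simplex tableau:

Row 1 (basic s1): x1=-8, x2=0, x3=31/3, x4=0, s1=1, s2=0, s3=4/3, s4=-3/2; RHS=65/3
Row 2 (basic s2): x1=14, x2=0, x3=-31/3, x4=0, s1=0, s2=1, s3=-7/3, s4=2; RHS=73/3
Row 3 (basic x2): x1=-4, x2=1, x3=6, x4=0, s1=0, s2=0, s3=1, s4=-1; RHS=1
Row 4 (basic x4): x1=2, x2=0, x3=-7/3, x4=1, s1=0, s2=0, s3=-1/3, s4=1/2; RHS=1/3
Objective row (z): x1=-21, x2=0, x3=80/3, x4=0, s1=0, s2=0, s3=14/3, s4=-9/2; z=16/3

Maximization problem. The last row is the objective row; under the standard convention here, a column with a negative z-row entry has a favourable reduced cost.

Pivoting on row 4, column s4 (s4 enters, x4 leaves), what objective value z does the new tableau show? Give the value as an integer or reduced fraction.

Minimum ratio for s4: (1/3)/(1/2) = 2/3.
z changes by −(z-row coeff of s4)·ratio = −(-9/2)·(2/3) = 3.
New z = 16/3 + 3 = 25/3.

25/3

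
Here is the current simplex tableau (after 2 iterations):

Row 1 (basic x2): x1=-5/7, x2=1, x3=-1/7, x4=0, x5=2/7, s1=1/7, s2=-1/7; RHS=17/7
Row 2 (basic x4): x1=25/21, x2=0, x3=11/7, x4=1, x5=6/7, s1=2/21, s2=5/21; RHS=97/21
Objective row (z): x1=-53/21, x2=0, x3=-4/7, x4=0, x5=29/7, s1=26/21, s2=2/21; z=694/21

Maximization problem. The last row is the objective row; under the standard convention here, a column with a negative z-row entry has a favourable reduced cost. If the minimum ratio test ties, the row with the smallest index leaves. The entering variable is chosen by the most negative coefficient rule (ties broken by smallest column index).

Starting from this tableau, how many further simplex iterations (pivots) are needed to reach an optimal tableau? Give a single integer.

pivot: x1 in, x4 out → z = 1071/25
No improving column remains; optimal.

1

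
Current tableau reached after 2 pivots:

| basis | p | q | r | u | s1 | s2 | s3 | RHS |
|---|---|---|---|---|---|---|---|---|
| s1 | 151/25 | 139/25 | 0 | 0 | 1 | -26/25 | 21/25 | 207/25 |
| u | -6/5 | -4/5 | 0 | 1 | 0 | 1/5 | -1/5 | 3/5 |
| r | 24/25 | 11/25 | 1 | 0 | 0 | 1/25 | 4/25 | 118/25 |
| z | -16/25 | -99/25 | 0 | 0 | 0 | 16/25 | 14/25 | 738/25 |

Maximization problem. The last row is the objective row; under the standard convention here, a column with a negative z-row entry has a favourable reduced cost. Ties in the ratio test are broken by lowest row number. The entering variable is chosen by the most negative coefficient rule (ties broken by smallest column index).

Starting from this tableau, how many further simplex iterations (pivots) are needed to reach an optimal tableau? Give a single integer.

2

pivot: q in, s1 out → z = 4923/139
pivot: s2 in, r out → z = 659/17
No improving column remains; optimal.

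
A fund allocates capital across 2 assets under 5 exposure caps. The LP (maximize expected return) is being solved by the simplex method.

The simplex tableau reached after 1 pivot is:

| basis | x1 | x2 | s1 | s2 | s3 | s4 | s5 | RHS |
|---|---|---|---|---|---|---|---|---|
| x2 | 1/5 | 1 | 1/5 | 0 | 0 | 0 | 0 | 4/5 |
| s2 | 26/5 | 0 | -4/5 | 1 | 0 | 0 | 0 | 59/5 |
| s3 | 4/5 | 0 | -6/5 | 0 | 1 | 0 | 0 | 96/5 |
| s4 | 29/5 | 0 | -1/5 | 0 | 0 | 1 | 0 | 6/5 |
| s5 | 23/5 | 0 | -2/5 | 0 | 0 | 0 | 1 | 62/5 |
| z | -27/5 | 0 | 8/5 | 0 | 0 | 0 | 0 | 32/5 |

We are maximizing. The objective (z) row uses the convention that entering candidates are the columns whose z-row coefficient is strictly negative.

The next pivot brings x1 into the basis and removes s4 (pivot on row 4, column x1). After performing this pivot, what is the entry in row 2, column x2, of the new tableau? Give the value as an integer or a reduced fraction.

Pivot element is row 4, column x1: 29/5.
Normalize row 4: new (row 4, x2) = 0/(29/5) = 0.
row 2 ← row 2 − (26/5)·(new row 4): 0 − (26/5)·0 = 0.

0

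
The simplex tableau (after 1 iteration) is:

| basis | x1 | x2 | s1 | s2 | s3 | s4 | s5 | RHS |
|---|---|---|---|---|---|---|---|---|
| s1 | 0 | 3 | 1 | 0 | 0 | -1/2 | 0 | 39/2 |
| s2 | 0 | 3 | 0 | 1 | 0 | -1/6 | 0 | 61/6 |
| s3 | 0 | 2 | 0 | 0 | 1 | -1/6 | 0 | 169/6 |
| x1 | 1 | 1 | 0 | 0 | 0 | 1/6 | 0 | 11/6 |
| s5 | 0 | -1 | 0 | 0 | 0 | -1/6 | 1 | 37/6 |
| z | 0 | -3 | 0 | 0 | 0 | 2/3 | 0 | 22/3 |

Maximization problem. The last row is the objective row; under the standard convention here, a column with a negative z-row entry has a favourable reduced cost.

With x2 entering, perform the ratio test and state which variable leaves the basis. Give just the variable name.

Ratios: row 1 (s1): (39/2)/3 = 13/2; row 2 (s2): (61/6)/3 = 61/18; row 3 (s3): (169/6)/2 = 169/12; row 4 (x1): (11/6)/1 = 11/6; row 5 (s5): entry -1 ≤ 0, skip.
Minimum ratio 11/6 is in the x1 row, so x1 leaves.

x1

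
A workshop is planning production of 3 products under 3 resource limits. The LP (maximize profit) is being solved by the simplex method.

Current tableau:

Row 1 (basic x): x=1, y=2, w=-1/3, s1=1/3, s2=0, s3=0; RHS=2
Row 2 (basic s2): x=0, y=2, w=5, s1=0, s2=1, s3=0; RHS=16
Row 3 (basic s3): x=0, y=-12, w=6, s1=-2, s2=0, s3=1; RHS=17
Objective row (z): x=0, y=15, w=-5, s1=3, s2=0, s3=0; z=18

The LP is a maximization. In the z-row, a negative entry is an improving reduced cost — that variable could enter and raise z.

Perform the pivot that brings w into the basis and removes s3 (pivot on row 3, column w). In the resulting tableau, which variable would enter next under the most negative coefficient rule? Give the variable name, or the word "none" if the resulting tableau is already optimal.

Pivot element 6. New z-row = old z-row − (-5)·(row 3/6).
Updated z-row coefficients: x: 0, y: 5, w: 0, s1: 4/3, s2: 0, s3: 5/6.
No coefficient is strictly negative; the tableau after this pivot is optimal.

none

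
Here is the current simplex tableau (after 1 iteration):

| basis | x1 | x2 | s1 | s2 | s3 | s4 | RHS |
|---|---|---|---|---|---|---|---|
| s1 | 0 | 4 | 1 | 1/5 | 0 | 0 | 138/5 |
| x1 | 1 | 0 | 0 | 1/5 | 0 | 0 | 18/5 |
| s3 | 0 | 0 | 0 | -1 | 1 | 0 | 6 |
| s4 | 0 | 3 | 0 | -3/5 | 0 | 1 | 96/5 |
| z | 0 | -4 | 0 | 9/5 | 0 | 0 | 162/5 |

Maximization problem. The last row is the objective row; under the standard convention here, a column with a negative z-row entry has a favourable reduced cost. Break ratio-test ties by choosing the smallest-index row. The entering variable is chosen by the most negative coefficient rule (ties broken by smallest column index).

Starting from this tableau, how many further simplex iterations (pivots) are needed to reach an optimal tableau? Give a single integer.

pivot: x2 in, s4 out → z = 58
No improving column remains; optimal.

1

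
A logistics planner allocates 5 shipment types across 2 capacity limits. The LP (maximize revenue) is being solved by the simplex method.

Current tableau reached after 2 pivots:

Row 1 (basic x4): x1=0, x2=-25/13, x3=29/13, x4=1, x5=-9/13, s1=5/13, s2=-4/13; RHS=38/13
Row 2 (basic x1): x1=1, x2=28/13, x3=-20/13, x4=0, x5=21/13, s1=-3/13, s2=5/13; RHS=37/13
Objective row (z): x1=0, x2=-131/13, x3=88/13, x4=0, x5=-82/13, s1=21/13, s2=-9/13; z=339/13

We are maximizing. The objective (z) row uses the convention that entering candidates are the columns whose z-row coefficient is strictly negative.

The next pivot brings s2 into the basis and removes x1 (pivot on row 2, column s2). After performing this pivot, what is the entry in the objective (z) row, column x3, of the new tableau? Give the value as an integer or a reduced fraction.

Pivot element is row 2, column s2: 5/13.
Normalize row 2: new (row 2, x3) = (-20/13)/(5/13) = -4.
z-row ← z-row − (-9/13)·(new row 2): 88/13 − (-9/13)·(-4) = 4.

4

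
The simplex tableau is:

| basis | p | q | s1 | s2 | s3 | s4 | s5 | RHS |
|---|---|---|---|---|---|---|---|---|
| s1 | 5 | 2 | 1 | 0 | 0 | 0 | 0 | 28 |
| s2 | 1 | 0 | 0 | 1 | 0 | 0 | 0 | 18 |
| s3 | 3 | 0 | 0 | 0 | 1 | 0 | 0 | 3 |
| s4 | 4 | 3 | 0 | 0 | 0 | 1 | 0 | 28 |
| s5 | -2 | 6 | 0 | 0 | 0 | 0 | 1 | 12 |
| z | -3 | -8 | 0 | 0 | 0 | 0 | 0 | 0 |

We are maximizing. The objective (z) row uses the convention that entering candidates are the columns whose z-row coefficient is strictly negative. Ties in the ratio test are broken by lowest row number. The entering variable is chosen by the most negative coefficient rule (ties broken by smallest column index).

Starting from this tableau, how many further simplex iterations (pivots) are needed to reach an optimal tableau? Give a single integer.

pivot: q in, s5 out → z = 16
pivot: p in, s3 out → z = 65/3
No improving column remains; optimal.

2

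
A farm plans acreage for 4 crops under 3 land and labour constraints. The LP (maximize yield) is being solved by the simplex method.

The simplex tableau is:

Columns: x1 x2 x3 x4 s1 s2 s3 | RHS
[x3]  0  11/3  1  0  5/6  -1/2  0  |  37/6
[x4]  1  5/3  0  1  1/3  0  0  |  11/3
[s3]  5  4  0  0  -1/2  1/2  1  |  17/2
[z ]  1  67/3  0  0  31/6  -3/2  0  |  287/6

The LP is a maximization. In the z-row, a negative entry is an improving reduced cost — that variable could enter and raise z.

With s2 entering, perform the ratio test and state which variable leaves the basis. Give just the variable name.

s3

Ratios: row 1 (x3): entry -1/2 ≤ 0, skip; row 2 (x4): entry 0 ≤ 0, skip; row 3 (s3): (17/2)/(1/2) = 17.
Minimum ratio 17 is in the s3 row, so s3 leaves.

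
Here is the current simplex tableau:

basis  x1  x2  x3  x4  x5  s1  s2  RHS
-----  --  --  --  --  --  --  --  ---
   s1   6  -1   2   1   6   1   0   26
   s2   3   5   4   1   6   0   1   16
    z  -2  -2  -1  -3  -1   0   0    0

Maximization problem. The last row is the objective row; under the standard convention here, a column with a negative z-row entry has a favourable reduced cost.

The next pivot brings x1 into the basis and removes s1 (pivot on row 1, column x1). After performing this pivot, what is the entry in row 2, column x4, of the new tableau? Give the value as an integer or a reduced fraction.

1/2

Pivot element is row 1, column x1: 6.
Normalize row 1: new (row 1, x4) = 1/6 = 1/6.
row 2 ← row 2 − 3·(new row 1): 1 − 3·(1/6) = 1/2.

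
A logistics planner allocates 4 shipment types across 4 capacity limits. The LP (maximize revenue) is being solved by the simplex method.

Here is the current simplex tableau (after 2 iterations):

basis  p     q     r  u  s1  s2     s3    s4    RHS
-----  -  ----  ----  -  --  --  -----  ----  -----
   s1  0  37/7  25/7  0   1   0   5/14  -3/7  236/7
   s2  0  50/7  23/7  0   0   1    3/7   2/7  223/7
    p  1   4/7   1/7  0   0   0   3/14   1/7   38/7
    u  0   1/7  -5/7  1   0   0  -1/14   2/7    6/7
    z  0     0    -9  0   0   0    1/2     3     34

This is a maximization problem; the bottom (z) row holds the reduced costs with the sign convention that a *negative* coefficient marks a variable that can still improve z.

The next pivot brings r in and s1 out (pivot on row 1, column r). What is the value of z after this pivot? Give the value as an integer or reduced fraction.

2974/25

Minimum ratio for r: (236/7)/(25/7) = 236/25.
z changes by −(z-row coeff of r)·ratio = −(-9)·(236/25) = 2124/25.
New z = 34 + (2124/25) = 2974/25.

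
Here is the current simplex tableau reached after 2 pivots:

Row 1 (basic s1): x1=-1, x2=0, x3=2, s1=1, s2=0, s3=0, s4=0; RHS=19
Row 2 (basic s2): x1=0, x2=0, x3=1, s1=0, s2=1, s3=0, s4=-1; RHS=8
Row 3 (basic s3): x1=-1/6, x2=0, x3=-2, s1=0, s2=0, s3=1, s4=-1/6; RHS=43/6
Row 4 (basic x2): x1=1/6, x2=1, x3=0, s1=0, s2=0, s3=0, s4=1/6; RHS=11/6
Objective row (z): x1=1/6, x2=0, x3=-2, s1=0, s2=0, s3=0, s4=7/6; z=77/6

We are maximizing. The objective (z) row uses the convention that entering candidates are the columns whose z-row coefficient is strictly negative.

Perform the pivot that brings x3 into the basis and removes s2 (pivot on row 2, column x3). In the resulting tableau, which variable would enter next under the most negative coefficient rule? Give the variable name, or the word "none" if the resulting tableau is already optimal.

s4

Pivot element 1. New z-row = old z-row − (-2)·(row 2/1).
Updated z-row coefficients: x1: 1/6, x2: 0, x3: 0, s1: 0, s2: 2, s3: 0, s4: -5/6.
The most negative is -5/6 in column s4, so s4 would enter next.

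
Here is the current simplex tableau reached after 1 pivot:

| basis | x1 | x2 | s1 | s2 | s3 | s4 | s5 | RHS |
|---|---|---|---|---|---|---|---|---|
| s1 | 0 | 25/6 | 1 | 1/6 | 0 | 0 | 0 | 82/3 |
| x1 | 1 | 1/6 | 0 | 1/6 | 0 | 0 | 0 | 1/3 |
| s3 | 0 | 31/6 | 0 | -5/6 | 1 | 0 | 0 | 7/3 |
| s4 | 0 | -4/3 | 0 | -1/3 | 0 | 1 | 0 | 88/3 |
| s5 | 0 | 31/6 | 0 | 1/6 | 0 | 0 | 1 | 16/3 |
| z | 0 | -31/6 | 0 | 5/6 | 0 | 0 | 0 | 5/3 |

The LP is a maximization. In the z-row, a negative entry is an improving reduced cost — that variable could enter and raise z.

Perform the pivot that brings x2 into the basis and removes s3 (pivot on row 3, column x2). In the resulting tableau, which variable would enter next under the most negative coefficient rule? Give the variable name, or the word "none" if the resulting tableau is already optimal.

none

Pivot element 31/6. New z-row = old z-row − (-31/6)·(row 3/(31/6)).
Updated z-row coefficients: x1: 0, x2: 0, s1: 0, s2: 0, s3: 1, s4: 0, s5: 0.
No coefficient is strictly negative; the tableau after this pivot is optimal.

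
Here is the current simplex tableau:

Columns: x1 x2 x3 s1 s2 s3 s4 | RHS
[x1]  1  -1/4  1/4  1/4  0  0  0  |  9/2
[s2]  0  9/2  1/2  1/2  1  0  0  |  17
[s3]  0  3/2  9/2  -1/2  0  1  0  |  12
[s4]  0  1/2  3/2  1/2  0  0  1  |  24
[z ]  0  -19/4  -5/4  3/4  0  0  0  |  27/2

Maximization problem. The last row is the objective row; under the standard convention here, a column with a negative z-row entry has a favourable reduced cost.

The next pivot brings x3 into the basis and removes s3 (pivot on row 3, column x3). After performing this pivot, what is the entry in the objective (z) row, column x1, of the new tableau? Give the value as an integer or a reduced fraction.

0

Pivot element is row 3, column x3: 9/2.
Normalize row 3: new (row 3, x1) = 0/(9/2) = 0.
z-row ← z-row − (-5/4)·(new row 3): 0 − (-5/4)·0 = 0.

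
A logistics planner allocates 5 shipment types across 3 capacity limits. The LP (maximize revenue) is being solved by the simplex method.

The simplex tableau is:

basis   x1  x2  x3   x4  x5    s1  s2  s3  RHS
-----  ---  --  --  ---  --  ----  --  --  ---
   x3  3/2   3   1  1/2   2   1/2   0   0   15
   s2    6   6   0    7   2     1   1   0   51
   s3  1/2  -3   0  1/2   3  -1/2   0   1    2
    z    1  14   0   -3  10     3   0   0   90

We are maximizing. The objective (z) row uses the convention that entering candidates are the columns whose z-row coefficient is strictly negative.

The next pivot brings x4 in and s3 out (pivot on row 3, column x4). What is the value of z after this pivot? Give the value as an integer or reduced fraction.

Minimum ratio for x4: 2/(1/2) = 4.
z changes by −(z-row coeff of x4)·ratio = −(-3)·4 = 12.
New z = 90 + 12 = 102.

102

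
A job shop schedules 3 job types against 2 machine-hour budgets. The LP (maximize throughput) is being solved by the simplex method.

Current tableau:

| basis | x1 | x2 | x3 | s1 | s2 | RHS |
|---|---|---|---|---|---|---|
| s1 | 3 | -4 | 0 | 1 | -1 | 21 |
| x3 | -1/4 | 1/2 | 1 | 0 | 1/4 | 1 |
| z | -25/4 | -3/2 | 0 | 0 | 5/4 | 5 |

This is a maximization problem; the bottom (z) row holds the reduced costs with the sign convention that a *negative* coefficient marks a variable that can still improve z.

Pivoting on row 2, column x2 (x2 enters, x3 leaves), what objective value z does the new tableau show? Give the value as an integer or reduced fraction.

8

Minimum ratio for x2: 1/(1/2) = 2.
z changes by −(z-row coeff of x2)·ratio = −(-3/2)·2 = 3.
New z = 5 + 3 = 8.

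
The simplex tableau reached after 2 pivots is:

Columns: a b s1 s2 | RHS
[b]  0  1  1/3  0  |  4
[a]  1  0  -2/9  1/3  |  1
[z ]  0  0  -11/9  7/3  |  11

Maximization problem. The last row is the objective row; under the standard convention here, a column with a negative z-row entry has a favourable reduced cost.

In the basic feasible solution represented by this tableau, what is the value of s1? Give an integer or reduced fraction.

s1 is nonbasic (not in the basis column), so its value in the current BFS is 0.

0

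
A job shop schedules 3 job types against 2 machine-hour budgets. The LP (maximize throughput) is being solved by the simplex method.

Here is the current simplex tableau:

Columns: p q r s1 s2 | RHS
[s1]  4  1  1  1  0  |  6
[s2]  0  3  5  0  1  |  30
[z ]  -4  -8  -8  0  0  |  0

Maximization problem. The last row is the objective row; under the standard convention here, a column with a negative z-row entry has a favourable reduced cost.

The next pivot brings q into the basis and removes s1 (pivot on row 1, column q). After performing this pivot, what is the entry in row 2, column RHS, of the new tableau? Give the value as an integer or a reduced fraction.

12

Pivot element is row 1, column q: 1.
Normalize row 1: new (row 1, RHS) = 6/1 = 6.
row 2 ← row 2 − 3·(new row 1): 30 − 3·6 = 12.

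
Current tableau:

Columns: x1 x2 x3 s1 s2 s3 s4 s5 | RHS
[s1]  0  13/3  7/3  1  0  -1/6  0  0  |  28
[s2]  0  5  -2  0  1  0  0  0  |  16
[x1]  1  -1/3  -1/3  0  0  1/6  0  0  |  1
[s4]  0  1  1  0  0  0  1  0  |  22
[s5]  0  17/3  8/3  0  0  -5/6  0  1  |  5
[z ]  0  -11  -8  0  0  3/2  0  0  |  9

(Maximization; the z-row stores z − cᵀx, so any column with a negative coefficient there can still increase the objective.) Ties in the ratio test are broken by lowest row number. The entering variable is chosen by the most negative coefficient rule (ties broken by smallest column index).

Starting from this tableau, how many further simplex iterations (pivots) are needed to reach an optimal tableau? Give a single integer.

3

pivot: x2 in, s5 out → z = 318/17
pivot: x3 in, x2 out → z = 24
pivot: s3 in, x1 out → z = 50
No improving column remains; optimal.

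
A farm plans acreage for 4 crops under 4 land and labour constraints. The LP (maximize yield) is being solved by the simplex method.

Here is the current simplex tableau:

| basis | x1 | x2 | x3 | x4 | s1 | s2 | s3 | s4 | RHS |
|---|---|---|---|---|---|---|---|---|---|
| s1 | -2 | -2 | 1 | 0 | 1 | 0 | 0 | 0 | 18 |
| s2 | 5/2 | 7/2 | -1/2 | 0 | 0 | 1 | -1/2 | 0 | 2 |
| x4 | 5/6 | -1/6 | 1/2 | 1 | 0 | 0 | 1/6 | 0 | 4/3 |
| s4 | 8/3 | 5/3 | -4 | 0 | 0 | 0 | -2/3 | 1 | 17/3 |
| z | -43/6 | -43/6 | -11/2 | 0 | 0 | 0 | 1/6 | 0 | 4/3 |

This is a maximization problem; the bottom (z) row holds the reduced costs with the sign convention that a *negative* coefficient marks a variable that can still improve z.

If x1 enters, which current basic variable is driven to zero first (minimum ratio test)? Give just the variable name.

s2

Ratios: row 1 (s1): entry -2 ≤ 0, skip; row 2 (s2): 2/(5/2) = 4/5; row 3 (x4): (4/3)/(5/6) = 8/5; row 4 (s4): (17/3)/(8/3) = 17/8.
Minimum ratio 4/5 is in the s2 row, so s2 leaves.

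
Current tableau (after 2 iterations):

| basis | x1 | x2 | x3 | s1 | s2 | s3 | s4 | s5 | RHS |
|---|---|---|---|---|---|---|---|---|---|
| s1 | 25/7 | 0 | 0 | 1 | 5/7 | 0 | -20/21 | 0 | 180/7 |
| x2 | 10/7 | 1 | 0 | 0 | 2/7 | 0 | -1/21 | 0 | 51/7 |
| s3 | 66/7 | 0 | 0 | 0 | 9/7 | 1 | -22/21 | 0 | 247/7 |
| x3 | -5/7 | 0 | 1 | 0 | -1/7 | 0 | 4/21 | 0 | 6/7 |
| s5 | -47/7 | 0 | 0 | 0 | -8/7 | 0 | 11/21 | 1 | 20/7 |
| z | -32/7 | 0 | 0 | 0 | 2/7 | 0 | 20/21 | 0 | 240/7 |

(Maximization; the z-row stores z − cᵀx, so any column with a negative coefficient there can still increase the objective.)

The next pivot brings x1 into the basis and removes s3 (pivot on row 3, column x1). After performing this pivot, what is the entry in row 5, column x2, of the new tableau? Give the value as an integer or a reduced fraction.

0

Pivot element is row 3, column x1: 66/7.
Normalize row 3: new (row 3, x2) = 0/(66/7) = 0.
row 5 ← row 5 − (-47/7)·(new row 3): 0 − (-47/7)·0 = 0.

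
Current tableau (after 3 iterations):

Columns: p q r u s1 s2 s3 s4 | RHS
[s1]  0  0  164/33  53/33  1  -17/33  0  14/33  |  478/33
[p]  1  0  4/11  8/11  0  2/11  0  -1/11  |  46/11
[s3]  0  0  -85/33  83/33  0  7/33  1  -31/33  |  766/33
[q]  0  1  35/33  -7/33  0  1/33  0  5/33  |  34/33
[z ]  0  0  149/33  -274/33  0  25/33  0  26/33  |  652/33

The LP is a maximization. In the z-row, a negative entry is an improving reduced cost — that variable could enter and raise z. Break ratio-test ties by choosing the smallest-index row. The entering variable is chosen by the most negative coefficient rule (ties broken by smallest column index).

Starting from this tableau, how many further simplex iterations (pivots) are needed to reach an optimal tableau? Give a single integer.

pivot: u in, p out → z = 135/2
pivot: s4 in, s1 out → z = 348/5
No improving column remains; optimal.

2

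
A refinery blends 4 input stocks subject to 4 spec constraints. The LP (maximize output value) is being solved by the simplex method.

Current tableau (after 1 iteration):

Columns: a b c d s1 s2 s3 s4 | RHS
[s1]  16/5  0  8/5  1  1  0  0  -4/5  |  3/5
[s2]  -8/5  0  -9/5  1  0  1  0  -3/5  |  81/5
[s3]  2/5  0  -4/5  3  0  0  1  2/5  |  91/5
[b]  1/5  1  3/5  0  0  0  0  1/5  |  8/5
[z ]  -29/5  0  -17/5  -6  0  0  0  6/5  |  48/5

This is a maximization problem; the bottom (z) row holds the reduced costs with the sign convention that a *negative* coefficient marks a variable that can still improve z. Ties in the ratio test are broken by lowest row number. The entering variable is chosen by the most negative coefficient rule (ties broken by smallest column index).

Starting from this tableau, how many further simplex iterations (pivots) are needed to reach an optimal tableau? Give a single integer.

pivot: d in, s1 out → z = 66/5
pivot: s4 in, s3 out → z = 240/7
pivot: c in, b out → z = 243/7
No improving column remains; optimal.

3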